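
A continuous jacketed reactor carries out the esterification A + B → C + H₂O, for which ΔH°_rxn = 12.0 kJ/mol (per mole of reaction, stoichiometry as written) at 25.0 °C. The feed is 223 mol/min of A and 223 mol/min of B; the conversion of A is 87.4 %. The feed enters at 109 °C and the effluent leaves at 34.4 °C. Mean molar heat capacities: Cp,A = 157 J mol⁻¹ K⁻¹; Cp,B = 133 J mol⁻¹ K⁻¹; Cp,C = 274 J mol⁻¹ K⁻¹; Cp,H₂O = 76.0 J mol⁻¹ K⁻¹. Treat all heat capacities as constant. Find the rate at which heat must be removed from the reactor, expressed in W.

Q_out = 39600 W

Extent of reaction ξ = 0.874 × 223 = 194.9 mol/min
Reaction term: ξ·ΔH°_rxn = 194.9 × 12.0 = 2338.8 kJ/min
Sensible, feed 109→25 °C: -5432.3 kJ/min
Outlet flows (mol/min): A 28.098, B 28.098, C 194.9, H₂O 194.9
Sensible, products 25→34.4 °C: 717.82 kJ/min
Q = ΔH = -2375.6 kJ/min = -39.594 kW
Heat removed = 39594 W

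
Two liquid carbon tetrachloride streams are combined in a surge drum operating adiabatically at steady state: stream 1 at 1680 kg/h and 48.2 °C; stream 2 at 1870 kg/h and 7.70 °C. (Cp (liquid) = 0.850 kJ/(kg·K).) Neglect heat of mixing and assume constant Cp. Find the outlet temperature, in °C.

T_out = 26.9 °C

Energy balance with Q = 0: Σ ṁᵢCp,ᵢ(T_out − Tᵢ) = 0
Σ ṁᵢCp,ᵢTᵢ = 1680×0.850×48.2 + 1870×0.850×7.70 = 81069
Σ ṁᵢCp,ᵢ = 1680×0.850 + 1870×0.850 = 3017.5
T_out = 81069 / 3017.5 = 26.866 °C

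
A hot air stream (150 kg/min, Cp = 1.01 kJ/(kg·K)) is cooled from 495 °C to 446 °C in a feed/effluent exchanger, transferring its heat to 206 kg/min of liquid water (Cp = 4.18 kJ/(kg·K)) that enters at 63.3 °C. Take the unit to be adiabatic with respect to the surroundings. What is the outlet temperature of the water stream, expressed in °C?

T_c,out = 71.9 °C

Heat released by hot stream: Q = 150 × 1.01 × (495 − 446) = 7423.5 kJ/min
Energy balance on cold side (adiabatic exchanger): Q = ṁ_c·Cp_c·(T_c,out − T_c,in)
T_c,out = 63.3 + 7423.5/(206 × 4.18) = 71.921 °C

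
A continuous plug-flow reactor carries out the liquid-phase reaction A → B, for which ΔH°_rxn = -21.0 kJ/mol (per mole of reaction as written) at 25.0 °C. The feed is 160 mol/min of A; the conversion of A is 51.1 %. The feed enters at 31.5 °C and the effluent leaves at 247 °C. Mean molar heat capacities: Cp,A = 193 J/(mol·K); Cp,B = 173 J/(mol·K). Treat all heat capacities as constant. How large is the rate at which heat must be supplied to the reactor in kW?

Extent of reaction ξ = 0.511 × 160 = 81.76 mol/min
Reaction term: ξ·ΔH°_rxn = 81.76 × -21.0 = -1717 kJ/min
Sensible, feed 31.5→25 °C: -200.72 kJ/min
Outlet flows (mol/min): A 78.24, B 81.76
Sensible, products 25→247 °C: 6492.3 kJ/min
Q = ΔH = 4574.7 kJ/min = 76.244 kW
Heat supplied = 76.244 kW

Q_in = 76.2 kW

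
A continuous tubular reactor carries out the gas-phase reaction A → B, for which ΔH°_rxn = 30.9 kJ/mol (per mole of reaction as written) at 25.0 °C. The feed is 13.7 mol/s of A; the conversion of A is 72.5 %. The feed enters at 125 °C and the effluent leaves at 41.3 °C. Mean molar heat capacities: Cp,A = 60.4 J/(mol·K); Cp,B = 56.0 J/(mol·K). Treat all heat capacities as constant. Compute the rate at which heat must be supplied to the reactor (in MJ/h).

Q_in = 853 MJ/h

Extent of reaction ξ = 0.725 × 13.7 = 9.9325 mol/s
Reaction term: ξ·ΔH°_rxn = 9.9325 × 30.9 = 306.91 kJ/s
Sensible, feed 125→25 °C: -82.748 kJ/s
Outlet flows (mol/s): A 3.7675, B 9.9325
Sensible, products 25→41.3 °C: 12.776 kJ/s
Q = ΔH = 236.94 kJ/s = 236.94 kW
Heat supplied = 852.99 MJ/h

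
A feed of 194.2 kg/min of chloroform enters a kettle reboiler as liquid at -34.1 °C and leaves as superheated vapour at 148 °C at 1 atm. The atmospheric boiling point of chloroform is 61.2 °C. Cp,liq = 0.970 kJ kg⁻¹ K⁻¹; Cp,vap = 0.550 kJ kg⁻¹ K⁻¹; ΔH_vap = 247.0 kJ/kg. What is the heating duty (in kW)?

liquid -34.1→61.2 °C: 92.441 kJ/kg
vaporisation at 61.2 °C: 247 kJ/kg
vapour 61.2→148 °C: 47.74 kJ/kg
Δh = 92.441 + 247 + 47.74 = 387.18 kJ/kg
Q = ṁ·Δh = 194.2 kg/min × 387.18 kJ/kg = 75191 kJ/min
|Q| = 1253.2 kW

Q = 1250 kW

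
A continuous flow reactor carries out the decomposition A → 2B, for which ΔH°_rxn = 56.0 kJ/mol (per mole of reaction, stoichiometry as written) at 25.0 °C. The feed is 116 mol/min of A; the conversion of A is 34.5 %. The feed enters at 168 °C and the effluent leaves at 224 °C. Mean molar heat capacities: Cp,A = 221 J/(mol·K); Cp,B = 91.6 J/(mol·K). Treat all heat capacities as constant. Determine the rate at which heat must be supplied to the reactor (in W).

Q_in = 56300 W

Extent of reaction ξ = 0.345 × 116 = 40.02 mol/min
Reaction term: ξ·ΔH°_rxn = 40.02 × 56.0 = 2241.1 kJ/min
Sensible, feed 168→25 °C: -3665.9 kJ/min
Outlet flows (mol/min): A 75.98, B 80.04
Sensible, products 25→224 °C: 4800.5 kJ/min
Q = ΔH = 3375.7 kJ/min = 56.262 kW
Heat supplied = 56262 W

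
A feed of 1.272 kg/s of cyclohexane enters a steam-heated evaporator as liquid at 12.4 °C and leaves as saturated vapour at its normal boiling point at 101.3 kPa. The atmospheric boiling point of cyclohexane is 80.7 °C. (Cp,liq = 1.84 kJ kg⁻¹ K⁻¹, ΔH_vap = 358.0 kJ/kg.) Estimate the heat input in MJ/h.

liquid 12.4→80.7 °C: 125.67 kJ/kg
vaporisation at 80.7 °C: 358 kJ/kg
Δh = 125.67 + 358 = 483.67 kJ/kg
Q = ṁ·Δh = 1.272 kg/s × 483.67 kJ/kg = 615.23 kJ/s
|Q| = 615.23 kW = 2214.8 MJ/h

Q = 2210 MJ/h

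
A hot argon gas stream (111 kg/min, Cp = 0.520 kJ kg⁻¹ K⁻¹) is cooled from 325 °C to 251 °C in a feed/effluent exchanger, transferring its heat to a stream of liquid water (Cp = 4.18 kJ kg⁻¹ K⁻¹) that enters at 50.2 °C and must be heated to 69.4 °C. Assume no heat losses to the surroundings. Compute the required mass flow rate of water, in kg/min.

Heat released by hot stream: Q = 111 × 0.520 × (325 − 251) = 4271.3 kJ/min
Energy balance on cold side (adiabatic exchanger): Q = ṁ_c·Cp_c·(T_c,out − T_c,in)
ṁ_c = 4271.3 / [4.18 × (69.4 − 50.2)] = 53.221 kg/min

ṁ_c = 53.2 kg/min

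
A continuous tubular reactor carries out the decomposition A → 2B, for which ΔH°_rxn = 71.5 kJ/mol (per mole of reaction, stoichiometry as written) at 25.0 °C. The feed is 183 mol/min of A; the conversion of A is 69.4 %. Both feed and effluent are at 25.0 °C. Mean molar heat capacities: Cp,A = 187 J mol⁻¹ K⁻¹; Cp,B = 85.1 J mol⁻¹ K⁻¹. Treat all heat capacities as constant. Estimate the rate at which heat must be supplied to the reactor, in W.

Extent of reaction ξ = 0.694 × 183 = 127 mol/min
Reaction term: ξ·ΔH°_rxn = 127 × 71.5 = 9080.6 kJ/min
Q = ΔH = 9080.6 kJ/min = 151.34 kW
Heat supplied = 151340 W

Q_in = 151000 W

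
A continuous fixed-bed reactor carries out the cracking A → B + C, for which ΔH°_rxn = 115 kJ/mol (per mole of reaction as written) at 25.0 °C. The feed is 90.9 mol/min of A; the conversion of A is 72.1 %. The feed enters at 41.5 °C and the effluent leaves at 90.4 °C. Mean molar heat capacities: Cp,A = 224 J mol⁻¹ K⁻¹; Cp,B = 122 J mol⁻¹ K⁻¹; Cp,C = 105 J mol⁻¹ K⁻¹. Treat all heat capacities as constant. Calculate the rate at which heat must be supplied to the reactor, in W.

Q_in = 142000 W

Extent of reaction ξ = 0.721 × 90.9 = 65.539 mol/min
Reaction term: ξ·ΔH°_rxn = 65.539 × 115 = 7537 kJ/min
Sensible, feed 41.5→25 °C: -335.97 kJ/min
Outlet flows (mol/min): A 25.361, B 65.539, C 65.539
Sensible, products 25→90.4 °C: 1344.5 kJ/min
Q = ΔH = 8545.5 kJ/min = 142.43 kW
Heat supplied = 142430 W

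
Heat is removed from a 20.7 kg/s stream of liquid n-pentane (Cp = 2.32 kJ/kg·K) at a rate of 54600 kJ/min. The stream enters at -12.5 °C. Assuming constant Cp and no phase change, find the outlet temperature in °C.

Q = 54600 kJ/min = 910 kJ/s
ΔT = Q/(ṁ·Cp) = 910/(20.7×2.32) = 18.949 K
T_out = -12.5 − 18.949 = -31.449 °C

T_out = -31.4 °C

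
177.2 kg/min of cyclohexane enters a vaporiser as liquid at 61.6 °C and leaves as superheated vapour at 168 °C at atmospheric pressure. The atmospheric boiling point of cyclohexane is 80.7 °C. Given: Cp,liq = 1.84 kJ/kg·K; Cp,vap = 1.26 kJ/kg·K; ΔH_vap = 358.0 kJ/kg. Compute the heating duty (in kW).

liquid 61.6→80.7 °C: 35.144 kJ/kg
vaporisation at 80.7 °C: 358 kJ/kg
vapour 80.7→168 °C: 110 kJ/kg
Δh = 35.144 + 358 + 110 = 503.14 kJ/kg
Q = ṁ·Δh = 177.2 kg/min × 503.14 kJ/kg = 89157 kJ/min
|Q| = 1485.9 kW

Q = 1490 kW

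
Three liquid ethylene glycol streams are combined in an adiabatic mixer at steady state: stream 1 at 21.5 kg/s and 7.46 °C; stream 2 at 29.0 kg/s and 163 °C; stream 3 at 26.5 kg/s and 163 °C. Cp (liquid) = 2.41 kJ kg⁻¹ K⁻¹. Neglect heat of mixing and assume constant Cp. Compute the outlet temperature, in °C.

T_out = 120 °C

Energy balance with Q = 0: Σ ṁᵢCp,ᵢ(T_out − Tᵢ) = 0
Σ ṁᵢCp,ᵢTᵢ = 21.5×2.41×7.46 + 29.0×2.41×163 + 26.5×2.41×163 = 22189
Σ ṁᵢCp,ᵢ = 21.5×2.41 + 29.0×2.41 + 26.5×2.41 = 185.57
T_out = 22189 / 185.57 = 119.57 °C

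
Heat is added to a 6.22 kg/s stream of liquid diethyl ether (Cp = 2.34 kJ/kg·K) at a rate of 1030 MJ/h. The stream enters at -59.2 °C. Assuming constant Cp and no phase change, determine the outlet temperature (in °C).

T_out = -39.5 °C

Q = 1030 MJ/h = 286.11 kJ/s
ΔT = Q/(ṁ·Cp) = 286.11/(6.22×2.34) = 19.658 K
T_out = -59.2 + 19.658 = -39.542 °C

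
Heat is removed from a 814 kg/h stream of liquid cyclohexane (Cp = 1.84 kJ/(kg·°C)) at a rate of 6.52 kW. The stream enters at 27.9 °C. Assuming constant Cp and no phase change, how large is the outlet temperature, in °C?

T_out = 12.2 °C

Q = 6.52 kW = 23472 kJ/h
ΔT = Q/(ṁ·Cp) = 23472/(814×1.84) = 15.671 K
T_out = 27.9 − 15.671 = 12.229 °C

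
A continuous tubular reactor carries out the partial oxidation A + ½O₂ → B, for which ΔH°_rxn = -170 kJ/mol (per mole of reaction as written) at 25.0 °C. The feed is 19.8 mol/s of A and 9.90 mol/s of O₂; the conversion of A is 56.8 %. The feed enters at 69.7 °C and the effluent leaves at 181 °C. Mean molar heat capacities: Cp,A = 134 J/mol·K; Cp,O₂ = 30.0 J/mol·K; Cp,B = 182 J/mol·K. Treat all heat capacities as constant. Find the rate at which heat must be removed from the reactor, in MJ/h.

Q_out = 5490 MJ/h

Extent of reaction ξ = 0.568 × 19.8 = 11.246 mol/s
Reaction term: ξ·ΔH°_rxn = 11.246 × -170 = -1911.9 kJ/s
Sensible, feed 69.7→25 °C: -131.87 kJ/s
Outlet flows (mol/s): A 8.5536, O₂ 4.2768, B 11.246
Sensible, products 25→181 °C: 518.13 kJ/s
Q = ΔH = -1525.6 kJ/s = -1525.6 kW
Heat removed = 5492.3 MJ/h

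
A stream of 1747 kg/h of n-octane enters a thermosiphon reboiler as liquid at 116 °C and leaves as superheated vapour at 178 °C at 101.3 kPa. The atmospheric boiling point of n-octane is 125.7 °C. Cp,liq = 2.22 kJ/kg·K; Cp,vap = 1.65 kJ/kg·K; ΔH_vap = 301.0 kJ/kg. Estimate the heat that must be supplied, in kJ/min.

liquid 116→125.7 °C: 21.534 kJ/kg
vaporisation at 125.7 °C: 301 kJ/kg
vapour 125.7→178 °C: 86.295 kJ/kg
Δh = 21.534 + 301 + 86.295 = 408.83 kJ/kg
Q = ṁ·Δh = 1747 kg/h × 408.83 kJ/kg = 714220 kJ/h
|Q| = 198.4 kW = 11904 kJ/min

Q = 11900 kJ/min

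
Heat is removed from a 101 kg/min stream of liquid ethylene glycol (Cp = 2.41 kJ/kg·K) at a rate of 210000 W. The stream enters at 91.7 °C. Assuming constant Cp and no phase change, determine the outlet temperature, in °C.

T_out = 39.9 °C

Q = 210000 W = 12600 kJ/min
ΔT = Q/(ṁ·Cp) = 12600/(101×2.41) = 51.765 K
T_out = 91.7 − 51.765 = 39.935 °C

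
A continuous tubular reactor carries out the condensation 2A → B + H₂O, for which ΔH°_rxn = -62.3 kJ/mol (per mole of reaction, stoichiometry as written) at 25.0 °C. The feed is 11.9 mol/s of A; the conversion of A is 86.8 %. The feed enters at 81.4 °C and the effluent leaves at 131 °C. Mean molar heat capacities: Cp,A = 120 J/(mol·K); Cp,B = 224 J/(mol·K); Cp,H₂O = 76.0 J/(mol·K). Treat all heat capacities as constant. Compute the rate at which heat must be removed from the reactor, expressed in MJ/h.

Q_out = 785 MJ/h

Extent of reaction ξ = 0.868 × 11.9 / 2 = 5.1646 mol/s
Reaction term: ξ·ΔH°_rxn = 5.1646 × -62.3 = -321.75 kJ/s
Sensible, feed 81.4→25 °C: -80.539 kJ/s
Outlet flows (mol/s): A 1.5708, B 5.1646, H₂O 5.1646
Sensible, products 25→131 °C: 184.21 kJ/s
Q = ΔH = -218.08 kJ/s = -218.08 kW
Heat removed = 785.08 MJ/h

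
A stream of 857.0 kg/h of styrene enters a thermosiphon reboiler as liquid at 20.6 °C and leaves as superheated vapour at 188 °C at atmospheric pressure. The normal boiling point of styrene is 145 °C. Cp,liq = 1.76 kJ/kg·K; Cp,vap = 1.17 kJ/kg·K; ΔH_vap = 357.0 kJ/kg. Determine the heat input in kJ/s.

Q = 149 kJ/s

liquid 20.6→145 °C: 218.94 kJ/kg
vaporisation at 145 °C: 357 kJ/kg
vapour 145→188 °C: 50.31 kJ/kg
Δh = 218.94 + 357 + 50.31 = 626.25 kJ/kg
Q = ṁ·Δh = 857.0 kg/h × 626.25 kJ/kg = 536700 kJ/h
|Q| = 149.08 kW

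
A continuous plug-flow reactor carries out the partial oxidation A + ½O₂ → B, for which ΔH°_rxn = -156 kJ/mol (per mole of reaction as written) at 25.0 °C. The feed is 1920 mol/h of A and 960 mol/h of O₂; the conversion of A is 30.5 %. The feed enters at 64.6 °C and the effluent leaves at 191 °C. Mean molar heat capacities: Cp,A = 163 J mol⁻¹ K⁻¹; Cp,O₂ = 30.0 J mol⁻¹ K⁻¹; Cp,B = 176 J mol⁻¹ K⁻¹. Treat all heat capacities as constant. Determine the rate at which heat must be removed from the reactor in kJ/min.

Extent of reaction ξ = 0.305 × 1920 = 585.6 mol/h
Reaction term: ξ·ΔH°_rxn = 585.6 × -156 = -91354 kJ/h
Sensible, feed 64.6→25 °C: -13534 kJ/h
Outlet flows (mol/h): A 1334.4, O₂ 667.2, B 585.6
Sensible, products 25→191 °C: 56538 kJ/h
Q = ΔH = -48350 kJ/h = -13.43 kW
Heat removed = 805.83 kJ/min

Q_out = 806 kJ/min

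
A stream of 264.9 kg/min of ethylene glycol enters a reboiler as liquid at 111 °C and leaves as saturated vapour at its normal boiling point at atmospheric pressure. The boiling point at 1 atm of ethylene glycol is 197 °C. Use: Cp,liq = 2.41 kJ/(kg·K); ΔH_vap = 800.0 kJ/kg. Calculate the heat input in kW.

liquid 111→197 °C: 207.26 kJ/kg
vaporisation at 197 °C: 800 kJ/kg
Δh = 207.26 + 800 = 1007.3 kJ/kg
Q = ṁ·Δh = 264.9 kg/min × 1007.3 kJ/kg = 266820 kJ/min
|Q| = 4447.1 kW

Q = 4450 kW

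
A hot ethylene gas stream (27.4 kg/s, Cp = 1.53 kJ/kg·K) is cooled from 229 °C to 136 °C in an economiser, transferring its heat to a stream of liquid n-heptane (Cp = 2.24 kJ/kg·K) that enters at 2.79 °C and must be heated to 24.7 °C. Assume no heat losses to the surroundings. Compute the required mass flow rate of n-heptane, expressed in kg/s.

Heat released by hot stream: Q = 27.4 × 1.53 × (229 − 136) = 3898.7 kJ/s
Energy balance on cold side (adiabatic exchanger): Q = ṁ_c·Cp_c·(T_c,out − T_c,in)
ṁ_c = 3898.7 / [2.24 × (24.7 − 2.79)] = 79.439 kg/s

ṁ_c = 79.4 kg/s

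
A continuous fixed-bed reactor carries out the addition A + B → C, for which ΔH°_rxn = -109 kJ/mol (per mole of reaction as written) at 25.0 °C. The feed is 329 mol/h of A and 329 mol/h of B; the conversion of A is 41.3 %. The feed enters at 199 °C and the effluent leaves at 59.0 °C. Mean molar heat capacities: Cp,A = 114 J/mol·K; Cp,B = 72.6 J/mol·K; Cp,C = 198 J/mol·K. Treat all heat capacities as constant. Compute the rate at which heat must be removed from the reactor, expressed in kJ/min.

Extent of reaction ξ = 0.413 × 329 = 135.88 mol/h
Reaction term: ξ·ΔH°_rxn = 135.88 × -109 = -14811 kJ/h
Sensible, feed 199→25 °C: -10682 kJ/h
Outlet flows (mol/h): A 193.12, B 193.12, C 135.88
Sensible, products 25→59.0 °C: 2140 kJ/h
Q = ΔH = -23353 kJ/h = -6.4869 kW
Heat removed = 389.21 kJ/min

Q_out = 389 kJ/min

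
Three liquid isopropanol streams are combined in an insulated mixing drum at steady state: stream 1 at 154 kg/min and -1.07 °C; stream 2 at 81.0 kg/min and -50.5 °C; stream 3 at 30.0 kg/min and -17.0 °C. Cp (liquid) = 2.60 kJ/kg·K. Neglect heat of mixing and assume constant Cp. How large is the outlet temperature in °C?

T_out = -18.0 °C

Adiabatic, steady state ⇒ Σ ṁᵢCp,ᵢ(T_out − Tᵢ) = 0
Σ ṁᵢCp,ᵢTᵢ = 154×2.60×-1.07 + 81.0×2.60×-50.5 + 30.0×2.60×-17.0 = -12390
Σ ṁᵢCp,ᵢ = 154×2.60 + 81.0×2.60 + 30.0×2.60 = 689
T_out = -12390 / 689 = -17.982 °C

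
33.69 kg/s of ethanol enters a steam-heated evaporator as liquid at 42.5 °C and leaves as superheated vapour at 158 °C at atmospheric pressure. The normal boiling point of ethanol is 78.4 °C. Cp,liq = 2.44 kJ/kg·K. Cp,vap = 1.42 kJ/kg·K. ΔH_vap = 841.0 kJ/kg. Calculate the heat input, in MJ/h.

liquid 42.5→78.4 °C: 87.596 kJ/kg
vaporisation at 78.4 °C: 841 kJ/kg
vapour 78.4→158 °C: 113.03 kJ/kg
Δh = 87.596 + 841 + 113.03 = 1041.6 kJ/kg
Q = ṁ·Δh = 33.69 kg/s × 1041.6 kJ/kg = 35092 kJ/s
|Q| = 35092 kW = 126330 MJ/h

Q = 126000 MJ/h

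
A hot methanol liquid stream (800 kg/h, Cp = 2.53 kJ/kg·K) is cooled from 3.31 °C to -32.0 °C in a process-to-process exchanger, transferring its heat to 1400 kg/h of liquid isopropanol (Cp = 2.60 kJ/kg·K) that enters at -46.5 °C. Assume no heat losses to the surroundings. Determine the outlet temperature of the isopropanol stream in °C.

T_c,out = -26.9 °C

Heat released by hot stream: Q = 800 × 2.53 × (3.31 − -32.0) = 71467 kJ/h
Energy balance on cold side (adiabatic exchanger): Q = ṁ_c·Cp_c·(T_c,out − T_c,in)
T_c,out = -46.5 + 71467/(1400 × 2.60) = -26.866 °C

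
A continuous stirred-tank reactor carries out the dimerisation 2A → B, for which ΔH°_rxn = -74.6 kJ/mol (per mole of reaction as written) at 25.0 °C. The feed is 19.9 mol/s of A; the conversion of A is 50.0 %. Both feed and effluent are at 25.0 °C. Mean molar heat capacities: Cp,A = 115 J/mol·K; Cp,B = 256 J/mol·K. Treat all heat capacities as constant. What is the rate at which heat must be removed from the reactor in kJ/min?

Q_out = 22300 kJ/min

Extent of reaction ξ = 0.500 × 19.9 / 2 = 4.975 mol/s
Reaction term: ξ·ΔH°_rxn = 4.975 × -74.6 = -371.13 kJ/s
Q = ΔH = -371.13 kJ/s = -371.13 kW
Heat removed = 22268 kJ/min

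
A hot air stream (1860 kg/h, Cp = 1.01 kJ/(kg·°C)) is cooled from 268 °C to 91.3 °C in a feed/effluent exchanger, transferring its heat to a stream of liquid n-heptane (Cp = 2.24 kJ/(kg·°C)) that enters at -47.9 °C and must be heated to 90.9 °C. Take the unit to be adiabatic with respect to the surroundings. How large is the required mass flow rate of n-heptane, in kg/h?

ṁ_c = 1070 kg/h

Heat released by hot stream: Q = 1860 × 1.01 × (268 − 91.3) = 331950 kJ/h
Energy balance on cold side (adiabatic exchanger): Q = ṁ_c·Cp_c·(T_c,out − T_c,in)
ṁ_c = 331950 / [2.24 × (90.9 − -47.9)] = 1067.7 kg/h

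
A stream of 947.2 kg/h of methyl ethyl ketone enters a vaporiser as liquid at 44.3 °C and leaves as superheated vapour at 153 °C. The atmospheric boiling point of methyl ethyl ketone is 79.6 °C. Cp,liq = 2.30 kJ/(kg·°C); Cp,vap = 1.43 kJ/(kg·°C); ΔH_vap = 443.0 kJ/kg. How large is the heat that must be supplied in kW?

liquid 44.3→79.6 °C: 81.19 kJ/kg
vaporisation at 79.6 °C: 443 kJ/kg
vapour 79.6→153 °C: 104.96 kJ/kg
Δh = 81.19 + 443 + 104.96 = 629.15 kJ/kg
Q = ṁ·Δh = 947.2 kg/h × 629.15 kJ/kg = 595930 kJ/h
|Q| = 165.54 kW

Q = 166 kW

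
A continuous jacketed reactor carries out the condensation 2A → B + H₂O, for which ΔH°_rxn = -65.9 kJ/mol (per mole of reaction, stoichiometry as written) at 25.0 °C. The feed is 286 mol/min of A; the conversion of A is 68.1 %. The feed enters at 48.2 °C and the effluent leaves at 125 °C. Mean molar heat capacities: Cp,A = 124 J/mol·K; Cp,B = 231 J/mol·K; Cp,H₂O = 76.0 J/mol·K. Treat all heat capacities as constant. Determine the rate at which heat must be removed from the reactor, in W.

Q_out = 52000 W

Extent of reaction ξ = 0.681 × 286 / 2 = 97.383 mol/min
Reaction term: ξ·ΔH°_rxn = 97.383 × -65.9 = -6417.5 kJ/min
Sensible, feed 48.2→25 °C: -822.76 kJ/min
Outlet flows (mol/min): A 91.234, B 97.383, H₂O 97.383
Sensible, products 25→125 °C: 4121 kJ/min
Q = ΔH = -3119.3 kJ/min = -51.989 kW
Heat removed = 51989 W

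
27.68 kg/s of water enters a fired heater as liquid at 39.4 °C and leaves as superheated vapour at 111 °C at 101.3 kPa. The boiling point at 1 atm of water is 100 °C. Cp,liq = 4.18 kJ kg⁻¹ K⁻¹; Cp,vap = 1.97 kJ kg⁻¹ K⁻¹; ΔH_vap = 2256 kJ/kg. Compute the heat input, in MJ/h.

liquid 39.4→100 °C: 253.31 kJ/kg
vaporisation at 100 °C: 2256 kJ/kg
vapour 100→111 °C: 21.67 kJ/kg
Δh = 253.31 + 2256 + 21.67 = 2531 kJ/kg
Q = ṁ·Δh = 27.68 kg/s × 2531 kJ/kg = 70057 kJ/s
|Q| = 70057 kW = 252210 MJ/h

Q = 252000 MJ/h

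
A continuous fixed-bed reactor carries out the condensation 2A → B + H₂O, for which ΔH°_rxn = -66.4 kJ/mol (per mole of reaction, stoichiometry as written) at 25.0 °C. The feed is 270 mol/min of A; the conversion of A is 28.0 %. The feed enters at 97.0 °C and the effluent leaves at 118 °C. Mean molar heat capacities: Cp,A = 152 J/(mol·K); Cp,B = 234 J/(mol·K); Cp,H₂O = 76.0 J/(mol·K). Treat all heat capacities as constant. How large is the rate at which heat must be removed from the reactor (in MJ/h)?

Q_out = 97.6 MJ/h

Extent of reaction ξ = 0.280 × 270 / 2 = 37.8 mol/min
Reaction term: ξ·ΔH°_rxn = 37.8 × -66.4 = -2509.9 kJ/min
Sensible, feed 97.0→25 °C: -2954.9 kJ/min
Outlet flows (mol/min): A 194.4, B 37.8, H₂O 37.8
Sensible, products 25→118 °C: 3837.8 kJ/min
Q = ΔH = -1627 kJ/min = -27.116 kW
Heat removed = 97.619 MJ/h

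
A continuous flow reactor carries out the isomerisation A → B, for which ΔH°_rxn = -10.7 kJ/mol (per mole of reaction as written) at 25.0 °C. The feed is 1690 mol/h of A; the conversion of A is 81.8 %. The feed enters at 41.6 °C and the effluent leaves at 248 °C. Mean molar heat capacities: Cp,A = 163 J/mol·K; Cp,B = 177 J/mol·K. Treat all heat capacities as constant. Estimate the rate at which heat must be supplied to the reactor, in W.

Extent of reaction ξ = 0.818 × 1690 = 1382.4 mol/h
Reaction term: ξ·ΔH°_rxn = 1382.4 × -10.7 = -14792 kJ/h
Sensible, feed 41.6→25 °C: -4572.8 kJ/h
Outlet flows (mol/h): A 307.58, B 1382.4
Sensible, products 25→248 °C: 65746 kJ/h
Q = ΔH = 46381 kJ/h = 12.884 kW
Heat supplied = 12884 W

Q_in = 12900 W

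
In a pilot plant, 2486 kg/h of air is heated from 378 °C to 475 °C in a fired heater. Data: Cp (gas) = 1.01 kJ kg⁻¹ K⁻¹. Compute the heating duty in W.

Q = ṁ·Cp·ΔT = 2486 × 1.01 × (475 − 378) = 243550 kJ/h
Converting: 243550 / 3600 s = 67.654 kW
Heating duty = 67654 W

Q = 67700 W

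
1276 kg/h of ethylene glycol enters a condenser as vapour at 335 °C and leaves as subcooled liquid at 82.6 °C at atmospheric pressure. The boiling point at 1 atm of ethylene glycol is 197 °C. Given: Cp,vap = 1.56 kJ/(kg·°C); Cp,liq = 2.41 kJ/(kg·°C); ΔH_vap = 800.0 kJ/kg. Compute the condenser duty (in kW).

Q_c = 458 kW

vapour 335→197 °C: -215.28 kJ/kg
condensation at 197 °C: -800 kJ/kg
liquid 197→82.6 °C: -275.7 kJ/kg
Δh = -215.28 + -800 + -275.7 = -1291 kJ/kg
Q = ṁ·Δh = 1276 kg/h × -1291 kJ/kg = -1.6473e+06 kJ/h
|Q| = 457.58 kW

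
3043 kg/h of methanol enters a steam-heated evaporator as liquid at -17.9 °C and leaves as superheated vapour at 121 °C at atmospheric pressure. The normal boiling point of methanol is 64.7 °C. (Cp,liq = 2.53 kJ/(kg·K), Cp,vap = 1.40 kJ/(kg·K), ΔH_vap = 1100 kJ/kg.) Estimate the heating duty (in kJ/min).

liquid -17.9→64.7 °C: 208.98 kJ/kg
vaporisation at 64.7 °C: 1100 kJ/kg
vapour 64.7→121 °C: 78.82 kJ/kg
Δh = 208.98 + 1100 + 78.82 = 1387.8 kJ/kg
Q = ṁ·Δh = 3043 kg/h × 1387.8 kJ/kg = 4.2231e+06 kJ/h
|Q| = 1173.1 kW = 70384 kJ/min

Q = 70400 kJ/min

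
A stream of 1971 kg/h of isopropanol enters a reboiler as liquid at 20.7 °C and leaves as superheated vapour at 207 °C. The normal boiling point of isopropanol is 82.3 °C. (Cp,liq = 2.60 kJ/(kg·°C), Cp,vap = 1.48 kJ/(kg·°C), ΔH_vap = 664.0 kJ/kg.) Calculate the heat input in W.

liquid 20.7→82.3 °C: 160.16 kJ/kg
vaporisation at 82.3 °C: 664 kJ/kg
vapour 82.3→207 °C: 184.56 kJ/kg
Δh = 160.16 + 664 + 184.56 = 1008.7 kJ/kg
Q = ṁ·Δh = 1971 kg/h × 1008.7 kJ/kg = 1.9882e+06 kJ/h
|Q| = 552.27 kW = 552270 W

Q = 552000 W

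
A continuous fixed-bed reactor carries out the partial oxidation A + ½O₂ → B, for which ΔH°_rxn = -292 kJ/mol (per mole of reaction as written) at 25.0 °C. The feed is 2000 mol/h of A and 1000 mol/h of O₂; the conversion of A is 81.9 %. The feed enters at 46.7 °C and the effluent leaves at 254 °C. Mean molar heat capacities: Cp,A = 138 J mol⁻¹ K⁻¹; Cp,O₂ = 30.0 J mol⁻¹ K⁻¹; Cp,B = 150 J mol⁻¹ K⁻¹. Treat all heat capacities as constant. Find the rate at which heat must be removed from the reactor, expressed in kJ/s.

Extent of reaction ξ = 0.819 × 2000 = 1638 mol/h
Reaction term: ξ·ΔH°_rxn = 1638 × -292 = -478300 kJ/h
Sensible, feed 46.7→25 °C: -6640.2 kJ/h
Outlet flows (mol/h): A 362, O₂ 181, B 1638
Sensible, products 25→254 °C: 68949 kJ/h
Q = ΔH = -415990 kJ/h = -115.55 kW
Heat removed = 115.55 kJ/s

Q_out = 116 kJ/s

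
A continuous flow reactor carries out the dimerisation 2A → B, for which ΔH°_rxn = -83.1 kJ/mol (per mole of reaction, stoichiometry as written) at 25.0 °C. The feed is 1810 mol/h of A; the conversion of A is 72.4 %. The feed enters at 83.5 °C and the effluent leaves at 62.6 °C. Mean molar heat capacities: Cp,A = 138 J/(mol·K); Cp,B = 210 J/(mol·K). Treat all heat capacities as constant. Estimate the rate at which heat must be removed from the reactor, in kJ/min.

Q_out = 1020 kJ/min

Extent of reaction ξ = 0.724 × 1810 / 2 = 655.22 mol/h
Reaction term: ξ·ΔH°_rxn = 655.22 × -83.1 = -54449 kJ/h
Sensible, feed 83.5→25 °C: -14612 kJ/h
Outlet flows (mol/h): A 499.56, B 655.22
Sensible, products 25→62.6 °C: 7765.7 kJ/h
Q = ΔH = -61295 kJ/h = -17.026 kW
Heat removed = 1021.6 kJ/min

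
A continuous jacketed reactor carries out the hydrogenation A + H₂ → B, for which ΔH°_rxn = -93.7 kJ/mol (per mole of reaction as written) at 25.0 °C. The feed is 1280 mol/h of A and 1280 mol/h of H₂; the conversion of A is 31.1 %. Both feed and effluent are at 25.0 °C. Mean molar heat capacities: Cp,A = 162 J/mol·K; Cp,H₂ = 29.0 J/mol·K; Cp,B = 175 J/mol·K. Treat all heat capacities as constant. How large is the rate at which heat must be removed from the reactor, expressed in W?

Q_out = 10400 W

Extent of reaction ξ = 0.311 × 1280 = 398.08 mol/h
Reaction term: ξ·ΔH°_rxn = 398.08 × -93.7 = -37300 kJ/h
Q = ΔH = -37300 kJ/h = -10.361 kW
Heat removed = 10361 W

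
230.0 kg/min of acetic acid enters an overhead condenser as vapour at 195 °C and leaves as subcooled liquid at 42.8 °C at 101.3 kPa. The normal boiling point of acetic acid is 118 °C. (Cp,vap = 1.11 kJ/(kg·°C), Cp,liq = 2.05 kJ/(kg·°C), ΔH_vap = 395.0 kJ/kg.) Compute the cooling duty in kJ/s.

Q_c = 2430 kJ/s

vapour 195→118 °C: -85.47 kJ/kg
condensation at 118 °C: -395 kJ/kg
liquid 118→42.8 °C: -154.16 kJ/kg
Δh = -85.47 + -395 + -154.16 = -634.63 kJ/kg
Q = ṁ·Δh = 230.0 kg/min × -634.63 kJ/kg = -145960 kJ/min
|Q| = 2432.7 kW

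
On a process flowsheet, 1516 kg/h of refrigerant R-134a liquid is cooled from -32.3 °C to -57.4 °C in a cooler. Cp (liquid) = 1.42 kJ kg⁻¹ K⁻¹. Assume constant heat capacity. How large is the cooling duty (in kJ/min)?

Q_c = 901 kJ/min

Q = ṁ·Cp·ΔT = 1516 × 1.42 × (-57.4 − -32.3) = -54033 kJ/h
Converting: 54033 / 3600 s = 15.009 kW
Cooling duty = 900.55 kJ/min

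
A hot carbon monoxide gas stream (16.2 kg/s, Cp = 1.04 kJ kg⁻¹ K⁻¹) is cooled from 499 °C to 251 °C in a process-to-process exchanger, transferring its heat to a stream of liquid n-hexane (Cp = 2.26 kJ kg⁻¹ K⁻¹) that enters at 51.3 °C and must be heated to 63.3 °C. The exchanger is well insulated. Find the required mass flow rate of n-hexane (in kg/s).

Heat released by hot stream: Q = 16.2 × 1.04 × (499 − 251) = 4178.3 kJ/s
Energy balance on cold side (adiabatic exchanger): Q = ṁ_c·Cp_c·(T_c,out − T_c,in)
ṁ_c = 4178.3 / [2.26 × (63.3 − 51.3)] = 154.07 kg/s

ṁ_c = 154 kg/s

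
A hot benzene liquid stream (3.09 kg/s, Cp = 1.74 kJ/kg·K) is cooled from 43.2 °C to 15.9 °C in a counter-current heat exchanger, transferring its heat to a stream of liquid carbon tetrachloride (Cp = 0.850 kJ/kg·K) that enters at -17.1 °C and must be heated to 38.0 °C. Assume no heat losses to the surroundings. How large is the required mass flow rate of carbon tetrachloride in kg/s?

Heat released by hot stream: Q = 3.09 × 1.74 × (43.2 − 15.9) = 146.78 kJ/s
Energy balance on cold side (adiabatic exchanger): Q = ṁ_c·Cp_c·(T_c,out − T_c,in)
ṁ_c = 146.78 / [0.850 × (38.0 − -17.1)] = 3.134 kg/s

ṁ_c = 3.13 kg/s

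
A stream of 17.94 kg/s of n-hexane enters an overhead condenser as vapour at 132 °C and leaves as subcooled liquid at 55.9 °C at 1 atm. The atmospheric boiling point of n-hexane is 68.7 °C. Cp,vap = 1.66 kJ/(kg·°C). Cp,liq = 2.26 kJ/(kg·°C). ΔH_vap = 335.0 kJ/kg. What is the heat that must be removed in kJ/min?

vapour 132→68.7 °C: -105.08 kJ/kg
condensation at 68.7 °C: -335 kJ/kg
liquid 68.7→55.9 °C: -28.928 kJ/kg
Δh = -105.08 + -335 + -28.928 = -469.01 kJ/kg
Q = ṁ·Δh = 17.94 kg/s × -469.01 kJ/kg = -8414 kJ/s
|Q| = 8414 kW = 504840 kJ/min

Q_c = 505000 kJ/min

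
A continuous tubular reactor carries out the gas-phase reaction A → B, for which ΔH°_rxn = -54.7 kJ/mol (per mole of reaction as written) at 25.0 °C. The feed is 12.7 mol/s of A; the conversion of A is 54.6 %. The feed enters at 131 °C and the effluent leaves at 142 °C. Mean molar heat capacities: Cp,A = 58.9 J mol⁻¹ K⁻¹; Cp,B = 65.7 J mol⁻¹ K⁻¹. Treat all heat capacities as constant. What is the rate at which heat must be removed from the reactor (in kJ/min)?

Q_out = 21900 kJ/min

Extent of reaction ξ = 0.546 × 12.7 = 6.9342 mol/s
Reaction term: ξ·ΔH°_rxn = 6.9342 × -54.7 = -379.3 kJ/s
Sensible, feed 131→25 °C: -79.291 kJ/s
Outlet flows (mol/s): A 5.7658, B 6.9342
Sensible, products 25→142 °C: 93.036 kJ/s
Q = ΔH = -365.56 kJ/s = -365.56 kW
Heat removed = 21933 kJ/min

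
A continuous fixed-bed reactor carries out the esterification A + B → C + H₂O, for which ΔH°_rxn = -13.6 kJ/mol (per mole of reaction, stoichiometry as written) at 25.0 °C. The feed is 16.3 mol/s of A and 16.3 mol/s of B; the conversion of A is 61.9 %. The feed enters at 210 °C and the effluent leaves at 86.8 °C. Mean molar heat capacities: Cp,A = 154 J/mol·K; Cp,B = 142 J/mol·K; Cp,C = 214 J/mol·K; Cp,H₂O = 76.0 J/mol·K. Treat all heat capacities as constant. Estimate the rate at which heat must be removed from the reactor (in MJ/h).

Q_out = 2650 MJ/h

Extent of reaction ξ = 0.619 × 16.3 = 10.09 mol/s
Reaction term: ξ·ΔH°_rxn = 10.09 × -13.6 = -137.22 kJ/s
Sensible, feed 210→25 °C: -892.59 kJ/s
Outlet flows (mol/s): A 6.2103, B 6.2103, C 10.09, H₂O 10.09
Sensible, products 25→86.8 °C: 294.43 kJ/s
Q = ΔH = -735.38 kJ/s = -735.38 kW
Heat removed = 2647.4 MJ/h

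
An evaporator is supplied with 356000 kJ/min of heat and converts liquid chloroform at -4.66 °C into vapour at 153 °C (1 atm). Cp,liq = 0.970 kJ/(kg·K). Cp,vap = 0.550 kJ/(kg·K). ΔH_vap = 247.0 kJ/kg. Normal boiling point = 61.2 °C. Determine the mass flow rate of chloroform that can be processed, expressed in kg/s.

Δh = 0.970×(61.2−-4.66) + 247.0 + 0.550×(153−61.2) = 361.37 kJ/kg
Q = 356000 kJ/min = 5933.3 kJ/s = 5933.3 kJ/s
ṁ = Q/Δh = 5933.3 / 361.37 = 16.419 kg/s

ṁ = 16.4 kg/s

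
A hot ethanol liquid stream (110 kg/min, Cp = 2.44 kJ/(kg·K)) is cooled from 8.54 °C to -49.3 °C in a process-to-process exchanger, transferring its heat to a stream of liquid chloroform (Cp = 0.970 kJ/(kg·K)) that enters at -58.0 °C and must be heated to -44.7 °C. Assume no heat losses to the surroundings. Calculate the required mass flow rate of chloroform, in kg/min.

Heat released by hot stream: Q = 110 × 2.44 × (8.54 − -49.3) = 15524 kJ/min
Energy balance on cold side (adiabatic exchanger): Q = ṁ_c·Cp_c·(T_c,out − T_c,in)
ṁ_c = 15524 / [0.970 × (-44.7 − -58.0)] = 1203.3 kg/min

ṁ_c = 1200 kg/min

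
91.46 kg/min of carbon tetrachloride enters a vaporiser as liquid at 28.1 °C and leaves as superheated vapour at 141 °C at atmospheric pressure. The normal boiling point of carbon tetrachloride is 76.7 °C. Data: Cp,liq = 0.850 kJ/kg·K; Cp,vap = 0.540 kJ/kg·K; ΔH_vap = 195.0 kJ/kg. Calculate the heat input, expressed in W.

liquid 28.1→76.7 °C: 41.31 kJ/kg
vaporisation at 76.7 °C: 195 kJ/kg
vapour 76.7→141 °C: 34.722 kJ/kg
Δh = 41.31 + 195 + 34.722 = 271.03 kJ/kg
Q = ṁ·Δh = 91.46 kg/min × 271.03 kJ/kg = 24789 kJ/min
|Q| = 413.14 kW = 413140 W

Q = 413000 W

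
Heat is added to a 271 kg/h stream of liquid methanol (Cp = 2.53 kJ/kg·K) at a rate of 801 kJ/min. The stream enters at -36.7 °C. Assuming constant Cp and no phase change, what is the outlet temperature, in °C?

T_out = 33.4 °C

Q = 801 kJ/min = 48060 kJ/h
ΔT = Q/(ṁ·Cp) = 48060/(271×2.53) = 70.096 K
T_out = -36.7 + 70.096 = 33.396 °C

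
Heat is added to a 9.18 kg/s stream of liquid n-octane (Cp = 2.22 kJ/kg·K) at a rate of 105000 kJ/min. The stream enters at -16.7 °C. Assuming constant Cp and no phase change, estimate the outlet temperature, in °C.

Q = 105000 kJ/min = 1750 kJ/s
ΔT = Q/(ṁ·Cp) = 1750/(9.18×2.22) = 85.87 K
T_out = -16.7 + 85.87 = 69.17 °C

T_out = 69.2 °C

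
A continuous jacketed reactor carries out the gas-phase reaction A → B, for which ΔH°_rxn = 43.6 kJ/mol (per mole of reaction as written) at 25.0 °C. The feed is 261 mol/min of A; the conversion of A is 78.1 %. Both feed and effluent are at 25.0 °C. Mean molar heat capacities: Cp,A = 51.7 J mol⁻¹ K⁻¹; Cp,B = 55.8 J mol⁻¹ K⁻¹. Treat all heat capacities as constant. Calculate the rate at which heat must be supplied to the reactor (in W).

Extent of reaction ξ = 0.781 × 261 = 203.84 mol/min
Reaction term: ξ·ΔH°_rxn = 203.84 × 43.6 = 8887.5 kJ/min
Q = ΔH = 8887.5 kJ/min = 148.12 kW
Heat supplied = 148120 W

Q_in = 148000 W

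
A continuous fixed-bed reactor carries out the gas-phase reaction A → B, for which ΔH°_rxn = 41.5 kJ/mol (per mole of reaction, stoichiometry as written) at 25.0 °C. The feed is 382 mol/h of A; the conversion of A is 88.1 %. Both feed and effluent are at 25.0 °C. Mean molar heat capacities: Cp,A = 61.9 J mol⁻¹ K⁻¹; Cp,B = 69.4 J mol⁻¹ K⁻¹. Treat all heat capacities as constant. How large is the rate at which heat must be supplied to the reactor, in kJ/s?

Extent of reaction ξ = 0.881 × 382 = 336.54 mol/h
Reaction term: ξ·ΔH°_rxn = 336.54 × 41.5 = 13966 kJ/h
Q = ΔH = 13966 kJ/h = 3.8796 kW
Heat supplied = 3.8796 kJ/s

Q_in = 3.88 kJ/s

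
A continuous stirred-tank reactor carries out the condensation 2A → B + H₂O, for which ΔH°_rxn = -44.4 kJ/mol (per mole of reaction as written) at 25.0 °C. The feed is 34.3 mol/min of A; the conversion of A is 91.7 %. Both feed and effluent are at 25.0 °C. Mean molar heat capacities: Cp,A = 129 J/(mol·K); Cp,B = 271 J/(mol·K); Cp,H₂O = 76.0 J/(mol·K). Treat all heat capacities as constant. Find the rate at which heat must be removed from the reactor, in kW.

Q_out = 11.6 kW

Extent of reaction ξ = 0.917 × 34.3 / 2 = 15.727 mol/min
Reaction term: ξ·ΔH°_rxn = 15.727 × -44.4 = -698.26 kJ/min
Q = ΔH = -698.26 kJ/min = -11.638 kW
Heat removed = 11.638 kW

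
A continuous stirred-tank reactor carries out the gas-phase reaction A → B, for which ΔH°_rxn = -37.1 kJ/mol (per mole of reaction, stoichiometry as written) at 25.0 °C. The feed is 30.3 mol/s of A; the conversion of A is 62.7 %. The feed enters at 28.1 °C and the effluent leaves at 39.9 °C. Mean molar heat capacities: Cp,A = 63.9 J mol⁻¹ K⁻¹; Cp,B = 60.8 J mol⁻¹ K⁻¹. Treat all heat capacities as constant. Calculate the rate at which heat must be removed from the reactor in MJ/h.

Q_out = 2460 MJ/h

Extent of reaction ξ = 0.627 × 30.3 = 18.998 mol/s
Reaction term: ξ·ΔH°_rxn = 18.998 × -37.1 = -704.83 kJ/s
Sensible, feed 28.1→25 °C: -6.0021 kJ/s
Outlet flows (mol/s): A 11.302, B 18.998
Sensible, products 25→39.9 °C: 27.971 kJ/s
Q = ΔH = -682.86 kJ/s = -682.86 kW
Heat removed = 2458.3 MJ/h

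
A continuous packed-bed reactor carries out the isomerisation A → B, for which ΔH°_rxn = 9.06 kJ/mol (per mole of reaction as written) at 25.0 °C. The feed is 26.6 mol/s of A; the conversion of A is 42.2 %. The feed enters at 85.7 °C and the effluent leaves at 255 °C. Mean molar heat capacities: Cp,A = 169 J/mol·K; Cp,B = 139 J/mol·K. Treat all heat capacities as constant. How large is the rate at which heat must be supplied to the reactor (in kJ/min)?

Extent of reaction ξ = 0.422 × 26.6 = 11.225 mol/s
Reaction term: ξ·ΔH°_rxn = 11.225 × 9.06 = 101.7 kJ/s
Sensible, feed 85.7→25 °C: -272.87 kJ/s
Outlet flows (mol/s): A 15.375, B 11.225
Sensible, products 25→255 °C: 956.49 kJ/s
Q = ΔH = 785.32 kJ/s = 785.32 kW
Heat supplied = 47119 kJ/min

Q_in = 47100 kJ/min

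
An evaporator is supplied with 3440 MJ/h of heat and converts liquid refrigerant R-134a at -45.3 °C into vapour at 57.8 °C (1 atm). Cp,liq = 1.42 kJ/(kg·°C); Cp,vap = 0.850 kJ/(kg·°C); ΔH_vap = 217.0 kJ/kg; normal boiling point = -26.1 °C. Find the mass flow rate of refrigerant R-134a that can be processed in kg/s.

ṁ = 3.03 kg/s

Δh = 1.42×(-26.1−-45.3) + 217.0 + 0.850×(57.8−-26.1) = 315.58 kJ/kg
Q = 3440 MJ/h = 955.56 kJ/s = 955.56 kJ/s
ṁ = Q/Δh = 955.56 / 315.58 = 3.0279 kg/s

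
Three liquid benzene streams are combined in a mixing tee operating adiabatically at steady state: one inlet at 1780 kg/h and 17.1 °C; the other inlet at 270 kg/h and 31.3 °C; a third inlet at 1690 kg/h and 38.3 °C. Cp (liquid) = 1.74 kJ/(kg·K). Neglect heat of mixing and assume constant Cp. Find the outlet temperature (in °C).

Adiabatic, steady state ⇒ Σ ṁᵢCp,ᵢ(T_out − Tᵢ) = 0
T_out = Σ ṁᵢCp,ᵢTᵢ / Σ ṁᵢCp,ᵢ
      = 180290 / 6507.6 = 27.705 °C

T_out = 27.7 °C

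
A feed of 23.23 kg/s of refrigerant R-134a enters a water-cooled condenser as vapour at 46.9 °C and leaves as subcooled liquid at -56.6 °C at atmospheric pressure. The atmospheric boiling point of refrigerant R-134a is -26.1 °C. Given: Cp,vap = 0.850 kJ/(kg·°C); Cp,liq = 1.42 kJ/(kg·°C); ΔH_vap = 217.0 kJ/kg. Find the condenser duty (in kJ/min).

Q_c = 449000 kJ/min

vapour 46.9→-26.1 °C: -62.05 kJ/kg
condensation at -26.1 °C: -217 kJ/kg
liquid -26.1→-56.6 °C: -43.31 kJ/kg
Δh = -62.05 + -217 + -43.31 = -322.36 kJ/kg
Q = ṁ·Δh = 23.23 kg/s × -322.36 kJ/kg = -7488.4 kJ/s
|Q| = 7488.4 kW = 449310 kJ/min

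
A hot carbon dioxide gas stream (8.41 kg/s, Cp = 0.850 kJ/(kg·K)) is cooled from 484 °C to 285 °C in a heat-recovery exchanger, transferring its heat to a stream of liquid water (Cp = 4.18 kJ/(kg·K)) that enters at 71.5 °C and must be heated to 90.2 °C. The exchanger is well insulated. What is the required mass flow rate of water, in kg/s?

Heat released by hot stream: Q = 8.41 × 0.850 × (484 − 285) = 1422.6 kJ/s
Energy balance on cold side (adiabatic exchanger): Q = ṁ_c·Cp_c·(T_c,out − T_c,in)
ṁ_c = 1422.6 / [4.18 × (90.2 − 71.5)] = 18.199 kg/s

ṁ_c = 18.2 kg/s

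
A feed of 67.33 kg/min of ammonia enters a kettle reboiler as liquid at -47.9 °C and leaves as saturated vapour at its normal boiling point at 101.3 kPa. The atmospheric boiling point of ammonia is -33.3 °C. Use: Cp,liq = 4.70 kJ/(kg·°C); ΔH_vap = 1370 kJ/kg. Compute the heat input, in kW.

Q = 1610 kW

liquid -47.9→-33.3 °C: 68.62 kJ/kg
vaporisation at -33.3 °C: 1370 kJ/kg
Δh = 68.62 + 1370 = 1438.6 kJ/kg
Q = ṁ·Δh = 67.33 kg/min × 1438.6 kJ/kg = 96862 kJ/min
|Q| = 1614.4 kW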